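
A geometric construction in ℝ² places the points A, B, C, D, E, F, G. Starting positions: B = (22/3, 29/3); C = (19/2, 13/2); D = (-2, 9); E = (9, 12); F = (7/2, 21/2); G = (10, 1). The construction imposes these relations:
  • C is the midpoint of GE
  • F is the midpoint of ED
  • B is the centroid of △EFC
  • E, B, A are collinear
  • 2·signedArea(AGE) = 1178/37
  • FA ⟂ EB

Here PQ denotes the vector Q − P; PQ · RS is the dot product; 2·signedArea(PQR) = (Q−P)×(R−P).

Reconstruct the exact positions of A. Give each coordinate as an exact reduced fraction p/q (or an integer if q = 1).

1. A_x = 238/37  [E, B, A are collinear ∩ FA ⟂ EB]
2. A_y = 311/37  [E, B, A are collinear ∩ FA ⟂ EB]
   → A = (238/37, 311/37)

A = (238/37, 311/37)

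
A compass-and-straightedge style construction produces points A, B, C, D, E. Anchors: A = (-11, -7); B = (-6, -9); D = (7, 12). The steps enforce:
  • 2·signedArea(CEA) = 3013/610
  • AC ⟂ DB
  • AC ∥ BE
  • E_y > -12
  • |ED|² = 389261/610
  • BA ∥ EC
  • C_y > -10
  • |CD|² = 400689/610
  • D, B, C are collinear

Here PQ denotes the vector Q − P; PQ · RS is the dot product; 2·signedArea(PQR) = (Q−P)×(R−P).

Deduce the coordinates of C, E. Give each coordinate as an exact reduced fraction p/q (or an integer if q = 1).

C = (-3959/610, -5973/610)
E = (-909/610, -7193/610)

1. C_x = -3959/610  [D, B, C are collinear ∩ AC ⟂ DB]
2. C_y = -5973/610  [D, B, C are collinear ∩ AC ⟂ DB]
   → C = (-3959/610, -5973/610)
3. E_x = -909/610  [BA ∥ EC ∩ AC ∥ BE]
4. E_y = -7193/610  [BA ∥ EC ∩ AC ∥ BE]
   → E = (-909/610, -7193/610)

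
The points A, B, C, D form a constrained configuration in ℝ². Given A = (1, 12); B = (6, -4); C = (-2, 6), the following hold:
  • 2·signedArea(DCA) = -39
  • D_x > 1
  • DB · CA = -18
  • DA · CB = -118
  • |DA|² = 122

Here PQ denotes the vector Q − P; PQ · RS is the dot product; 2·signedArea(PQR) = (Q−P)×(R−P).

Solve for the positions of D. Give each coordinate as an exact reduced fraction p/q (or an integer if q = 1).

1. D_x = 2  [2·signedArea(DCA) = -39 ∩ DA · CB = -118]
2. D_y = 1  [2·signedArea(DCA) = -39 ∩ DA · CB = -118]
   → D = (2, 1)

D = (2, 1)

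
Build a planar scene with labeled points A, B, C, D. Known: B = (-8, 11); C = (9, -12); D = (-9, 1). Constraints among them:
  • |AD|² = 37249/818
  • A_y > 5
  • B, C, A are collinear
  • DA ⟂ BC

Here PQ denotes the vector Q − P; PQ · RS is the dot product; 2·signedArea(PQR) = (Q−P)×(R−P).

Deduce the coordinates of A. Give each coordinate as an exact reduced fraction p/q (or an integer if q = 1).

A = (-2923/818, 4099/818)

1. A_x = -2923/818  [B, C, A are collinear ∩ DA ⟂ BC]
2. A_y = 4099/818  [B, C, A are collinear ∩ DA ⟂ BC]
   → A = (-2923/818, 4099/818)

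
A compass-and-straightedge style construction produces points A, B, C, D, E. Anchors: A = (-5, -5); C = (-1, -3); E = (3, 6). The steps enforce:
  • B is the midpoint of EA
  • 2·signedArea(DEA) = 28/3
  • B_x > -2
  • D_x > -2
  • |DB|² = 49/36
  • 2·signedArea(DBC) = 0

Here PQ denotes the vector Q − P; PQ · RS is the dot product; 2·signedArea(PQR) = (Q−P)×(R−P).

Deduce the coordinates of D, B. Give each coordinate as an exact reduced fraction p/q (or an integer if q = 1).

B = (-1, 1/2)
D = (-1, -2/3)

1. B_x = -1  [B is the midpoint of EA]
2. B_y = 1/2  [B is the midpoint of EA]
   → B = (-1, 1/2)
3. D_x = -1  [2·signedArea(DBC) = 0 ∩ 2·signedArea(DEA) = 28/3]
4. D_y = -2/3  [2·signedArea(DBC) = 0 ∩ 2·signedArea(DEA) = 28/3]
   → D = (-1, -2/3)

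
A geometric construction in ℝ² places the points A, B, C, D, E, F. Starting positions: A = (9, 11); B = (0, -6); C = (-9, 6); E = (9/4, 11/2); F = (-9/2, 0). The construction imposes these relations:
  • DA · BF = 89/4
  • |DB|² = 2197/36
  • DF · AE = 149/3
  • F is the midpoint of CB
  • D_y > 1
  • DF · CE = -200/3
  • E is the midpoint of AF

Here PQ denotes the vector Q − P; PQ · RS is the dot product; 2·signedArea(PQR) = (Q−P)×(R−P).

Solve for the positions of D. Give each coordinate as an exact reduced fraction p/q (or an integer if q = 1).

D = (3/2, 5/3)

1. D_x = 3/2  [DA · BF = 89/4 ∩ DF · AE = 149/3]
2. D_y = 5/3  [DA · BF = 89/4 ∩ DF · AE = 149/3]
   → D = (3/2, 5/3)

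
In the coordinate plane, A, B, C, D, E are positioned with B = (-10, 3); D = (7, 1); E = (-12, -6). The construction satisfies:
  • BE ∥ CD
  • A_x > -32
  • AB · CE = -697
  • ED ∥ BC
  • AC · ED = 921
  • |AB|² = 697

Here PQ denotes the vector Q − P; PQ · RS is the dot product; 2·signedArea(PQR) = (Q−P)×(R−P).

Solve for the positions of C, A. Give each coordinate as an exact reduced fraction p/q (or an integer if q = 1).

A = (-31, -13)
C = (9, 10)

1. C_x = 9  [BE ∥ CD ∩ ED ∥ BC]
2. C_y = 10  [BE ∥ CD ∩ ED ∥ BC]
   → C = (9, 10)
3. A_x = -31  [AC · ED = 921 ∩ AB · CE = -697]
4. A_y = -13  [AC · ED = 921 ∩ AB · CE = -697]
   → A = (-31, -13)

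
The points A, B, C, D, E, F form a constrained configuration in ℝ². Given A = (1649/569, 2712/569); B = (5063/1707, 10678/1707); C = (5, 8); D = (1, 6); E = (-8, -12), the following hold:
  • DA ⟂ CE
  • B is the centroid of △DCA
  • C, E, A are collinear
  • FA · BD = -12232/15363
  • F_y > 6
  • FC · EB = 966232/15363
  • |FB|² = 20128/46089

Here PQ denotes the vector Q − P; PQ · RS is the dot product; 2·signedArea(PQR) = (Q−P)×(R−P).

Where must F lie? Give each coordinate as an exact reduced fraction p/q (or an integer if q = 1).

F = (11833/5121, 31598/5121)

1. F_x = 11833/5121  [FC · EB = 966232/15363 ∩ FA · BD = -12232/15363]
2. F_y = 31598/5121  [FC · EB = 966232/15363 ∩ FA · BD = -12232/15363]
   → F = (11833/5121, 31598/5121)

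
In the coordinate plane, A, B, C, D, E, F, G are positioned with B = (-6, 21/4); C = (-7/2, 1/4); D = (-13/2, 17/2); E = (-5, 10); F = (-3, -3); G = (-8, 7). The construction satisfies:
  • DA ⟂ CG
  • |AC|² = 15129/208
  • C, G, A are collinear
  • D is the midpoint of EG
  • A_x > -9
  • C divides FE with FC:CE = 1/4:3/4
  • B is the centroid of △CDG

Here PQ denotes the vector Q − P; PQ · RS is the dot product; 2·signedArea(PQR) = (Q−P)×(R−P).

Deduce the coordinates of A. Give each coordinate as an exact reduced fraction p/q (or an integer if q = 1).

A = (-107/13, 191/26)

1. A_x = -107/13  [C, G, A are collinear ∩ DA ⟂ CG]
2. A_y = 191/26  [C, G, A are collinear ∩ DA ⟂ CG]
   → A = (-107/13, 191/26)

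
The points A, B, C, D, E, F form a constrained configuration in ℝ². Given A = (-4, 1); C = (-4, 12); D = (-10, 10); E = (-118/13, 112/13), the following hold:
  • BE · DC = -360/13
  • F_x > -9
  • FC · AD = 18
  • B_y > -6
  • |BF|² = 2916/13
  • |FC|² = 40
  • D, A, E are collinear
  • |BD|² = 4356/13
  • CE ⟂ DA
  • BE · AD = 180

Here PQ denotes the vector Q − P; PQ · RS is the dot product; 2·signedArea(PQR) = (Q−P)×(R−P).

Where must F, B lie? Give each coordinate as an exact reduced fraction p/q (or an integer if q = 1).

1. B_x = 2/13  [BE · DC = -360/13 ∩ BE · AD = 180]
2. B_y = -68/13  [BE · DC = -360/13 ∩ BE · AD = 180]
   → B = (2/13, -68/13)
3. F_x = -106/13  [line 6·x + -9·y + 114 = 0 ∩ |BF|² = 2916/13]
4. F_y = 94/13  [line 6·x + -9·y + 114 = 0 ∩ |BF|² = 2916/13]
   → F = (-106/13, 94/13)

B = (2/13, -68/13)
F = (-106/13, 94/13)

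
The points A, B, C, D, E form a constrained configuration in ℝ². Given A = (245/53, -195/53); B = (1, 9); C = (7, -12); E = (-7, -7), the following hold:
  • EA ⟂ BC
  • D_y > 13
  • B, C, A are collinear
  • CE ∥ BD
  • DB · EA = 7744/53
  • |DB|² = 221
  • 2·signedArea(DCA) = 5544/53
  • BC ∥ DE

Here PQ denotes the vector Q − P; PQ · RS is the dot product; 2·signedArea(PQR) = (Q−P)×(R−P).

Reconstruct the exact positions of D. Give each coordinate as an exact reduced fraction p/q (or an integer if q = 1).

1. D_x = -13  [BC ∥ DE ∩ CE ∥ BD]
2. D_y = 14  [BC ∥ DE ∩ CE ∥ BD]
   → D = (-13, 14)

D = (-13, 14)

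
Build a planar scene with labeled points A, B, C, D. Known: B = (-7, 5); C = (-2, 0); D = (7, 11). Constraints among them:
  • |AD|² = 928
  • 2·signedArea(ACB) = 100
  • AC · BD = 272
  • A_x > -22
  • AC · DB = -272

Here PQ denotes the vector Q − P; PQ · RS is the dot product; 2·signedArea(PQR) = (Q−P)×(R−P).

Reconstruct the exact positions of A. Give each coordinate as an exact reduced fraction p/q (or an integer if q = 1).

A = (-21, -1)

1. A_x = -21  [2·signedArea(ACB) = 100 ∩ AC · BD = 272]
2. A_y = -1  [2·signedArea(ACB) = 100 ∩ AC · BD = 272]
   → A = (-21, -1)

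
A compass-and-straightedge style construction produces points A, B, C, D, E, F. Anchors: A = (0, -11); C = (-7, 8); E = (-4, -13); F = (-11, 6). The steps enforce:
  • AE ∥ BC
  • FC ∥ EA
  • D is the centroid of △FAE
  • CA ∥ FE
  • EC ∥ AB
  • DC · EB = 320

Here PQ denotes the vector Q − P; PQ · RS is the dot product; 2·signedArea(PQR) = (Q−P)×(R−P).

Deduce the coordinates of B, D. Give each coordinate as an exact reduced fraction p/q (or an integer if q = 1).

B = (-3, 10)
D = (-5, -6)

1. B_x = -3  [AE ∥ BC ∩ EC ∥ AB]
2. B_y = 10  [AE ∥ BC ∩ EC ∥ AB]
   → B = (-3, 10)
3. D_x = -5  [D is the centroid of △FAE]
4. D_y = -6  [D is the centroid of △FAE]
   → D = (-5, -6)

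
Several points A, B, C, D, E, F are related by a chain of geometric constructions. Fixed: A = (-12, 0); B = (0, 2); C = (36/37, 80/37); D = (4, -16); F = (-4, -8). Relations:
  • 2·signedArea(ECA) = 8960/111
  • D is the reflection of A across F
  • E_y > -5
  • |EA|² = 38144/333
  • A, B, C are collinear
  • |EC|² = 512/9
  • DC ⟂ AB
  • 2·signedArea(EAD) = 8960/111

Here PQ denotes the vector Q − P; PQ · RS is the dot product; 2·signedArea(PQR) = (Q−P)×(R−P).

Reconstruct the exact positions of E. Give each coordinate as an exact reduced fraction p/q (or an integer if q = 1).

E = (-260/111, -512/111)

1. E_x = -260/111  [2·signedArea(ECA) = 8960/111 ∩ 2·signedArea(EAD) = 8960/111]
2. E_y = -512/111  [2·signedArea(ECA) = 8960/111 ∩ 2·signedArea(EAD) = 8960/111]
   → E = (-260/111, -512/111)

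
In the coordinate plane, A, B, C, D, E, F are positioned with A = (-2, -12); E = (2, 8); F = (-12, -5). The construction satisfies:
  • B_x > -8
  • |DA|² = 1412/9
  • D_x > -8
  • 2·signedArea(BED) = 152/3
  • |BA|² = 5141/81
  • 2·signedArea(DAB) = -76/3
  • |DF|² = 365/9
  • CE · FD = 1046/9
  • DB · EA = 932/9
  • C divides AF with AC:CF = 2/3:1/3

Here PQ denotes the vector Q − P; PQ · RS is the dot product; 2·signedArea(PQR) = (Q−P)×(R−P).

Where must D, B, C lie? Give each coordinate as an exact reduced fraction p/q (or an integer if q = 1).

1. C_x = -26/3  [C divides AF with AC:CF = 2/3:1/3]
2. C_y = -22/3  [C divides AF with AC:CF = 2/3:1/3]
   → C = (-26/3, -22/3)
3. D_x = -22/3  [line 32/3·x + 46/3·y + 796/9 = 0 ∩ |DF|² = 365/9]
4. D_y = -2/3  [line 32/3·x + 46/3·y + 796/9 = 0 ∩ |DF|² = 365/9]
   → D = (-22/3, -2/3)
5. B_x = -64/9  [DB · EA = 932/9 ∩ 2·signedArea(BED) = 152/3]
6. B_y = -53/9  [DB · EA = 932/9 ∩ 2·signedArea(BED) = 152/3]
   → B = (-64/9, -53/9)

B = (-64/9, -53/9)
C = (-26/3, -22/3)
D = (-22/3, -2/3)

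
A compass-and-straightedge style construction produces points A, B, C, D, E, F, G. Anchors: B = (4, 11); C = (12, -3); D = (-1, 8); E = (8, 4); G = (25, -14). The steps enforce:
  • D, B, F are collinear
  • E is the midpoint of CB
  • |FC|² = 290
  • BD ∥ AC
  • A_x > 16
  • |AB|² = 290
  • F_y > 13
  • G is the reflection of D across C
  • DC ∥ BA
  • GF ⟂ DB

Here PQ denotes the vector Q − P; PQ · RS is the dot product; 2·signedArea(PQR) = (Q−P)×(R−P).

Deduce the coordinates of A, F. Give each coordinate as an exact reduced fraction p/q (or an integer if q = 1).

A = (17, 0)
F = (143/17, 232/17)

1. A_x = 17  [BD ∥ AC ∩ DC ∥ BA]
2. A_y = 0  [BD ∥ AC ∩ DC ∥ BA]
   → A = (17, 0)
3. F_x = 143/17  [D, B, F are collinear ∩ GF ⟂ DB]
4. F_y = 232/17  [D, B, F are collinear ∩ GF ⟂ DB]
   → F = (143/17, 232/17)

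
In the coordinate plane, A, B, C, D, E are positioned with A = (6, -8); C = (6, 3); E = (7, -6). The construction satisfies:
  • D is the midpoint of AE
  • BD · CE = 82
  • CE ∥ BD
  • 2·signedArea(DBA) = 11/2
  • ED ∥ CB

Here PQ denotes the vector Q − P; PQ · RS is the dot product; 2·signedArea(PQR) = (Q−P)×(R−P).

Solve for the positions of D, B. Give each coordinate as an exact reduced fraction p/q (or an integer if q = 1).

1. D_x = 13/2  [D is the midpoint of AE]
2. D_y = -7  [D is the midpoint of AE]
   → D = (13/2, -7)
3. B_x = 11/2  [CE ∥ BD ∩ ED ∥ CB]
4. B_y = 2  [CE ∥ BD ∩ ED ∥ CB]
   → B = (11/2, 2)

B = (11/2, 2)
D = (13/2, -7)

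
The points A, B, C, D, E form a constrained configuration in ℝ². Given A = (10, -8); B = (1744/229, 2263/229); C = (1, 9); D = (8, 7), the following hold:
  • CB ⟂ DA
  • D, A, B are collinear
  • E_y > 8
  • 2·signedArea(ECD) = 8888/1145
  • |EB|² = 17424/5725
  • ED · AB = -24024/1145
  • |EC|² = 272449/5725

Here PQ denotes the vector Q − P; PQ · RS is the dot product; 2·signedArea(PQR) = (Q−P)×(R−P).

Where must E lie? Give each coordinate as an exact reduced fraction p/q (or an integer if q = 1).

1. E_x = 8984/1145  [2·signedArea(ECD) = 8888/1145 ∩ ED · AB = -24024/1145]
2. E_y = 1867/229  [2·signedArea(ECD) = 8888/1145 ∩ ED · AB = -24024/1145]
   → E = (8984/1145, 1867/229)

E = (8984/1145, 1867/229)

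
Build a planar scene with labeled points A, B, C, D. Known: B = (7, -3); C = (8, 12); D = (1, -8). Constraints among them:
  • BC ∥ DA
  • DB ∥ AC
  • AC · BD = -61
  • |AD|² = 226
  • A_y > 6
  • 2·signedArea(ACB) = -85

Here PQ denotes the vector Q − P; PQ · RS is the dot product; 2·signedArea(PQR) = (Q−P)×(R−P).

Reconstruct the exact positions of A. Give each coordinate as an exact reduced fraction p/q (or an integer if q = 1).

1. A_x = 2  [DB ∥ AC ∩ BC ∥ DA]
2. A_y = 7  [DB ∥ AC ∩ BC ∥ DA]
   → A = (2, 7)

A = (2, 7)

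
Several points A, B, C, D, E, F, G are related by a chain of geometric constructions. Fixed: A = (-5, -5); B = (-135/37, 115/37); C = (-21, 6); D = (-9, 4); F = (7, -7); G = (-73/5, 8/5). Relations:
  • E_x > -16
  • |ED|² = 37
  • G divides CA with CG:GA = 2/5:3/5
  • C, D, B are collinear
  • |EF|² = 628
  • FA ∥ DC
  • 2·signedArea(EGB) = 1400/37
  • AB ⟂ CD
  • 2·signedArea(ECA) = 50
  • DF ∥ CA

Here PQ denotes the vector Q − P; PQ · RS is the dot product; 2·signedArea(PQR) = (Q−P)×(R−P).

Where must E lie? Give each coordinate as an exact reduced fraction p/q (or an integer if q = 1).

E = (-15, 5)

1. E_x = -15  [2·signedArea(EGB) = 1400/37 ∩ 2·signedArea(ECA) = 50]
2. E_y = 5  [2·signedArea(EGB) = 1400/37 ∩ 2·signedArea(ECA) = 50]
   → E = (-15, 5)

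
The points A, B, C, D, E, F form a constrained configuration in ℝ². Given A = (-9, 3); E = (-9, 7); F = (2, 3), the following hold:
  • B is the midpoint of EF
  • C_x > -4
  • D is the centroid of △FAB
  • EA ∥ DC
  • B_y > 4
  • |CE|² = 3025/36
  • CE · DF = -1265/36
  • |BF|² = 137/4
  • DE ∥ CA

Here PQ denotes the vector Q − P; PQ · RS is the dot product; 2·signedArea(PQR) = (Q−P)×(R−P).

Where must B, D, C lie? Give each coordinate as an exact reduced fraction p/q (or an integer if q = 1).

1. B_x = -7/2  [B is the midpoint of EF]
2. B_y = 5  [B is the midpoint of EF]
   → B = (-7/2, 5)
3. D_x = -7/2  [D is the centroid of △FAB]
4. D_y = 11/3  [D is the centroid of △FAB]
   → D = (-7/2, 11/3)
5. C_x = -7/2  [DE ∥ CA ∩ EA ∥ DC]
6. C_y = -1/3  [DE ∥ CA ∩ EA ∥ DC]
   → C = (-7/2, -1/3)

B = (-7/2, 5)
C = (-7/2, -1/3)
D = (-7/2, 11/3)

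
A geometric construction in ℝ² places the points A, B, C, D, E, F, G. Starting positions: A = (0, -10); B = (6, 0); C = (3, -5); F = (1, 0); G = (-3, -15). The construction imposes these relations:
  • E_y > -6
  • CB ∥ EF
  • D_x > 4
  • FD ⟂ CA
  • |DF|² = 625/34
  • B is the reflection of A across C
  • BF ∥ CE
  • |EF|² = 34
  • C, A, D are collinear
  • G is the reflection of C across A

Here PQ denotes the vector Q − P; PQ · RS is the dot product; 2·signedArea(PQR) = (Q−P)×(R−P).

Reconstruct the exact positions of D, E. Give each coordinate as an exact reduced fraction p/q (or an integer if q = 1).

1. D_x = 159/34  [C, A, D are collinear ∩ FD ⟂ CA]
2. D_y = -75/34  [C, A, D are collinear ∩ FD ⟂ CA]
   → D = (159/34, -75/34)
3. E_x = -2  [CB ∥ EF ∩ BF ∥ CE]
4. E_y = -5  [CB ∥ EF ∩ BF ∥ CE]
   → E = (-2, -5)

D = (159/34, -75/34)
E = (-2, -5)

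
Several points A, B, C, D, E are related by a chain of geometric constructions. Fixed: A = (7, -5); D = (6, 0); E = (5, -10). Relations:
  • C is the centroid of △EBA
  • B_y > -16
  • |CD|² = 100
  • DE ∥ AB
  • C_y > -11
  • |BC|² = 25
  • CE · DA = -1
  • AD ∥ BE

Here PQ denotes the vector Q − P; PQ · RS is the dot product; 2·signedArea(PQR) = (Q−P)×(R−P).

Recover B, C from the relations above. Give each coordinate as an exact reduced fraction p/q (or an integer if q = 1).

1. B_x = 6  [AD ∥ BE ∩ DE ∥ AB]
2. B_y = -15  [AD ∥ BE ∩ DE ∥ AB]
   → B = (6, -15)
3. C_x = 6  [C is the centroid of △EBA]
4. C_y = -10  [C is the centroid of △EBA]
   → C = (6, -10)

B = (6, -15)
C = (6, -10)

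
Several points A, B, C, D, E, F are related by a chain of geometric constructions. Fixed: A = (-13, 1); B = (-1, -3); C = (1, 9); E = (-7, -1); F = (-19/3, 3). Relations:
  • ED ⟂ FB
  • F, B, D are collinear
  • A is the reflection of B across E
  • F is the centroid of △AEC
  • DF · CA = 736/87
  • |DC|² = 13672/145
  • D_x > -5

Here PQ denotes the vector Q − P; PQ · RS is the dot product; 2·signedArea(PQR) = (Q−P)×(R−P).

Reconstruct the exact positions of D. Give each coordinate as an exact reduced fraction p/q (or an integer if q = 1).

D = (-673/145, 159/145)

1. D_x = -673/145  [F, B, D are collinear ∩ ED ⟂ FB]
2. D_y = 159/145  [F, B, D are collinear ∩ ED ⟂ FB]
   → D = (-673/145, 159/145)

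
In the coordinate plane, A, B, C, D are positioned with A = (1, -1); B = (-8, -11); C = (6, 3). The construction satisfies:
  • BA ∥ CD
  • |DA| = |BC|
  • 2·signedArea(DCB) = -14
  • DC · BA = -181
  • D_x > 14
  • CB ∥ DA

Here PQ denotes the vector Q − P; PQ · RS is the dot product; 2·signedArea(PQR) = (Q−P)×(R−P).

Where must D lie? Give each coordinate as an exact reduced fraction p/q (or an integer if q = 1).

1. D_x = 15  [CB ∥ DA ∩ BA ∥ CD]
2. D_y = 13  [CB ∥ DA ∩ BA ∥ CD]
   → D = (15, 13)

D = (15, 13)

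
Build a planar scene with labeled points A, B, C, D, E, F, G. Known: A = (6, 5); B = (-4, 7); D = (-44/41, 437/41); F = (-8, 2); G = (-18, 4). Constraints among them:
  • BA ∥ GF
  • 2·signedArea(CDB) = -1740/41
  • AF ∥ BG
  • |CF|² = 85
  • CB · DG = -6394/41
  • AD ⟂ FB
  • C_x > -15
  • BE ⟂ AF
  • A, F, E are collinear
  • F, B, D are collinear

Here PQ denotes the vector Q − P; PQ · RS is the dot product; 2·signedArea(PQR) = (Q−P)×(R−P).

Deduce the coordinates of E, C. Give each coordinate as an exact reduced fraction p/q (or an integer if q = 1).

C = (-14, 9)
E = (-646/205, 623/205)

1. E_x = -646/205  [A, F, E are collinear ∩ BE ⟂ AF]
2. E_y = 623/205  [A, F, E are collinear ∩ BE ⟂ AF]
   → E = (-646/205, 623/205)
3. C_x = -14  [2·signedArea(CDB) = -1740/41 ∩ CB · DG = -6394/41]
4. C_y = 9  [2·signedArea(CDB) = -1740/41 ∩ CB · DG = -6394/41]
   → C = (-14, 9)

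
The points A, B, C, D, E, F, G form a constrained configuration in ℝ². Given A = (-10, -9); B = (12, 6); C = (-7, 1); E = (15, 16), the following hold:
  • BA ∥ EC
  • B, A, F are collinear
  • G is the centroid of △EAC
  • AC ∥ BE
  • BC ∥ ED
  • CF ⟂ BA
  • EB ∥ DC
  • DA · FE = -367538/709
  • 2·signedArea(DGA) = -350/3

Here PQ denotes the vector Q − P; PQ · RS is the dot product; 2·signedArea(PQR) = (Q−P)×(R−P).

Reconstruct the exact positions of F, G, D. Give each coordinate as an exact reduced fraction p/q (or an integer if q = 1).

D = (-4, 11)
F = (-2338/709, -3141/709)
G = (-2/3, 8/3)

1. F_x = -2338/709  [B, A, F are collinear ∩ CF ⟂ BA]
2. F_y = -3141/709  [B, A, F are collinear ∩ CF ⟂ BA]
   → F = (-2338/709, -3141/709)
3. G_x = -2/3  [G is the centroid of △EAC]
4. G_y = 8/3  [G is the centroid of △EAC]
   → G = (-2/3, 8/3)
5. D_x = -4  [EB ∥ DC ∩ BC ∥ ED]
6. D_y = 11  [EB ∥ DC ∩ BC ∥ ED]
   → D = (-4, 11)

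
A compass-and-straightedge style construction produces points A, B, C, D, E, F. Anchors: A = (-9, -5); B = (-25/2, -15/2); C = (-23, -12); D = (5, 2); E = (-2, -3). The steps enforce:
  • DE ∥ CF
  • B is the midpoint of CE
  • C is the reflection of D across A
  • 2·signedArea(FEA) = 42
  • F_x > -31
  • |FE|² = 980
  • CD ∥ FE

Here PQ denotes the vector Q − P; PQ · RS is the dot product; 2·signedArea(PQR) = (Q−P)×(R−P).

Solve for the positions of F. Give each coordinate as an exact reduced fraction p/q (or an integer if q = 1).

1. F_x = -30  [CD ∥ FE ∩ DE ∥ CF]
2. F_y = -17  [CD ∥ FE ∩ DE ∥ CF]
   → F = (-30, -17)

F = (-30, -17)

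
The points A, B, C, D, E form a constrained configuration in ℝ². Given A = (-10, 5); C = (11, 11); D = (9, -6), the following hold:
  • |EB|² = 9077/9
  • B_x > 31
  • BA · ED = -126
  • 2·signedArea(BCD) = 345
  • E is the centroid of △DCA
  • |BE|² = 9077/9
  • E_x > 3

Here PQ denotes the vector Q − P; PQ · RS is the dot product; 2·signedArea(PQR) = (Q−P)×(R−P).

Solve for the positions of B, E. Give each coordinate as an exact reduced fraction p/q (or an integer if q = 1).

1. E_x = 10/3  [E is the centroid of △DCA]
2. E_y = 10/3  [E is the centroid of △DCA]
   → E = (10/3, 10/3)
3. B_x = 32  [2·signedArea(BCD) = 345 ∩ BA · ED = -126]
4. B_y = 17  [2·signedArea(BCD) = 345 ∩ BA · ED = -126]
   → B = (32, 17)

B = (32, 17)
E = (10/3, 10/3)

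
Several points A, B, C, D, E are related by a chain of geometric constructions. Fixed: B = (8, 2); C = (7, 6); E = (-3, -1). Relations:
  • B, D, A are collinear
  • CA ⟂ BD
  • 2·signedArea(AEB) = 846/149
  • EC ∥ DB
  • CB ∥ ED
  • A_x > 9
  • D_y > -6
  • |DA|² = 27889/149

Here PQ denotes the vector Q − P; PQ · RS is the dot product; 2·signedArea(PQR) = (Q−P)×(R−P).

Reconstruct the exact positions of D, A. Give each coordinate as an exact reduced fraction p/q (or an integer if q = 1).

1. D_x = -2  [EC ∥ DB ∩ CB ∥ ED]
2. D_y = -5  [EC ∥ DB ∩ CB ∥ ED]
   → D = (-2, -5)
3. A_x = 1372/149  [B, D, A are collinear ∩ CA ⟂ BD]
4. A_y = 424/149  [B, D, A are collinear ∩ CA ⟂ BD]
   → A = (1372/149, 424/149)

A = (1372/149, 424/149)
D = (-2, -5)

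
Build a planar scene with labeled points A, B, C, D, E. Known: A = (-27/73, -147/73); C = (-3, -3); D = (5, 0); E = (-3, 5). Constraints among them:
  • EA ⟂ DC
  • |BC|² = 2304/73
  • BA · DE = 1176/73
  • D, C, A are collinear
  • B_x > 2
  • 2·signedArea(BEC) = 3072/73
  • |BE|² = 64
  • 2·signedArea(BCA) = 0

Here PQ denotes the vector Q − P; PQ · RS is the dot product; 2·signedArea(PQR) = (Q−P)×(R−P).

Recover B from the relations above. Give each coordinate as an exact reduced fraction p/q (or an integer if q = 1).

1. B_x = 165/73  [2·signedArea(BCA) = 0 ∩ BA · DE = 1176/73]
2. B_y = -75/73  [2·signedArea(BCA) = 0 ∩ BA · DE = 1176/73]
   → B = (165/73, -75/73)

B = (165/73, -75/73)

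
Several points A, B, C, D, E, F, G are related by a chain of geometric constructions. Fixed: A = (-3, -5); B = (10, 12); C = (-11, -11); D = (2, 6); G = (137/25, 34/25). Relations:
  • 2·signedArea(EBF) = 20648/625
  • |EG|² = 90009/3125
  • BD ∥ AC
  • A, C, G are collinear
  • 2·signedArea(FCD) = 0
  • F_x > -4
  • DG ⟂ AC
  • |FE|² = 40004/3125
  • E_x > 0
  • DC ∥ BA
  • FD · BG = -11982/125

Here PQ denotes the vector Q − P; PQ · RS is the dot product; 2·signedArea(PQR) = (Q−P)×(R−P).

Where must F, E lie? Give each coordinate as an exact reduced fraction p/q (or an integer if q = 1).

E = (34/125, 8/125)
F = (-16/5, -4/5)

1. F_x = -16/5  [2·signedArea(FCD) = 0 ∩ FD · BG = -11982/125]
2. F_y = -4/5  [2·signedArea(FCD) = 0 ∩ FD · BG = -11982/125]
   → F = (-16/5, -4/5)
3. E_x = 34/125  [line 64/5·x + -66/5·y + -1648/625 = 0 ∩ |FE|² = 40004/3125]
4. E_y = 8/125  [line 64/5·x + -66/5·y + -1648/625 = 0 ∩ |FE|² = 40004/3125]
   → E = (34/125, 8/125)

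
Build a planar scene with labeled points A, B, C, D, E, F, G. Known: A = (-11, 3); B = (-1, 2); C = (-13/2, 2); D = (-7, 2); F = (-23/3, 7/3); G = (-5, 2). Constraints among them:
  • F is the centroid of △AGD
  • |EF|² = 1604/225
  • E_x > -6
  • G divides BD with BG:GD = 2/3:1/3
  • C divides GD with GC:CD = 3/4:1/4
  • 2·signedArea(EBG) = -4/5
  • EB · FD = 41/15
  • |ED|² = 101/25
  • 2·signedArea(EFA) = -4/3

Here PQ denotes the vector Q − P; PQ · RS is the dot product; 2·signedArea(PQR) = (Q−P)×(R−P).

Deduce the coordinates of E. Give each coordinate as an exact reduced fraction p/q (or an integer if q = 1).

1. E_x = -5  [2·signedArea(EFA) = -4/3 ∩ EB · FD = 41/15]
2. E_y = 11/5  [2·signedArea(EFA) = -4/3 ∩ EB · FD = 41/15]
   → E = (-5, 11/5)

E = (-5, 11/5)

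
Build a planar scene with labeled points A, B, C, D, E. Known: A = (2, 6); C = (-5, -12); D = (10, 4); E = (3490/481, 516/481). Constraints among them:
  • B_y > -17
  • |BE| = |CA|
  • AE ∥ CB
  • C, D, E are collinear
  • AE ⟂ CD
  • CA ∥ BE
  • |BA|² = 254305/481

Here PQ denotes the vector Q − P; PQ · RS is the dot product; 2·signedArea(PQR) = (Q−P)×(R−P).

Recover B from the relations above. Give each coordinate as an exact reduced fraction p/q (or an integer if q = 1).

1. B_x = 123/481  [CA ∥ BE ∩ AE ∥ CB]
2. B_y = -8142/481  [CA ∥ BE ∩ AE ∥ CB]
   → B = (123/481, -8142/481)

B = (123/481, -8142/481)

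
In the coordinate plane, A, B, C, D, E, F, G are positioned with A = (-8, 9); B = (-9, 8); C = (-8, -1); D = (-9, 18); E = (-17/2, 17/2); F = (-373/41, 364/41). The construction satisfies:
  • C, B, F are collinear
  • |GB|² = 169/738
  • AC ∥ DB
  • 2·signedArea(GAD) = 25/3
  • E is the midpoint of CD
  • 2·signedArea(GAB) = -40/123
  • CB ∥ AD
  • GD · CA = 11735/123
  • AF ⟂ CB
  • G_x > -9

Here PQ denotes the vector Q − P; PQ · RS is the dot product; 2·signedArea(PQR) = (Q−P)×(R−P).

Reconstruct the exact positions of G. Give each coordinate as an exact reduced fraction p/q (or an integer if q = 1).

1. G_x = -727/82  [2·signedArea(GAB) = -40/123 ∩ 2·signedArea(GAD) = 25/3]
2. G_y = 2081/246  [2·signedArea(GAB) = -40/123 ∩ 2·signedArea(GAD) = 25/3]
   → G = (-727/82, 2081/246)

G = (-727/82, 2081/246)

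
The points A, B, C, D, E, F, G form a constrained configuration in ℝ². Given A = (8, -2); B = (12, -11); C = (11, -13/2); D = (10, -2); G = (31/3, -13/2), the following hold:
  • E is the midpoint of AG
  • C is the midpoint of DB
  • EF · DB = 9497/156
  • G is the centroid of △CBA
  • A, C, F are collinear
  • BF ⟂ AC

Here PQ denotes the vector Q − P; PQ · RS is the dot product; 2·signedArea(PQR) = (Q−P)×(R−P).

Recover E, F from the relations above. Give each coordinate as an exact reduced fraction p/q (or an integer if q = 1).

1. E_x = 55/6  [E is the midpoint of AG]
2. E_y = -17/4  [E is the midpoint of AG]
   → E = (55/6, -17/4)
3. F_x = 174/13  [A, C, F are collinear ∩ BF ⟂ AC]
4. F_y = -131/13  [A, C, F are collinear ∩ BF ⟂ AC]
   → F = (174/13, -131/13)

E = (55/6, -17/4)
F = (174/13, -131/13)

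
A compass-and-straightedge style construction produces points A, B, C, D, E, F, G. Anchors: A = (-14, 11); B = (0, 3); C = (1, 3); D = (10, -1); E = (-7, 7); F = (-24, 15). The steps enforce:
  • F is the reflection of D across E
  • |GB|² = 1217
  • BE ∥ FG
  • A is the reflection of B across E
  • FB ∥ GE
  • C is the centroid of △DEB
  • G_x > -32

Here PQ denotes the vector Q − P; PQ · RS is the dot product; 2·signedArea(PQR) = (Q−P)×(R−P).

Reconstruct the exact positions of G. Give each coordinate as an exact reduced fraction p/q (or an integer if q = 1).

1. G_x = -31  [FB ∥ GE ∩ BE ∥ FG]
2. G_y = 19  [FB ∥ GE ∩ BE ∥ FG]
   → G = (-31, 19)

G = (-31, 19)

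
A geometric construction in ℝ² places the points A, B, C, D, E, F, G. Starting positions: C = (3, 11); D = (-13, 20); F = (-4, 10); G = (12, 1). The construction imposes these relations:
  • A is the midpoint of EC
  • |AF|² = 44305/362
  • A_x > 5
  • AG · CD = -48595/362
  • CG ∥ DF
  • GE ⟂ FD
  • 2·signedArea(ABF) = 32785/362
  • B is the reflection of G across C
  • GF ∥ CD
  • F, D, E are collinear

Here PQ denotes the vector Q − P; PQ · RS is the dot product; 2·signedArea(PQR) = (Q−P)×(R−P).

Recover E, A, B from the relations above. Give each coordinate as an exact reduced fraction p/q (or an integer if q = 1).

A = (1925/362, 1461/362)
B = (-6, 21)
E = (1382/181, -530/181)

1. E_x = 1382/181  [F, D, E are collinear ∩ GE ⟂ FD]
2. E_y = -530/181  [F, D, E are collinear ∩ GE ⟂ FD]
   → E = (1382/181, -530/181)
3. A_x = 1925/362  [A is the midpoint of EC]
4. A_y = 1461/362  [A is the midpoint of EC]
   → A = (1925/362, 1461/362)
5. B_x = -6  [B is the reflection of G across C]
6. B_y = 21  [B is the reflection of G across C]
   → B = (-6, 21)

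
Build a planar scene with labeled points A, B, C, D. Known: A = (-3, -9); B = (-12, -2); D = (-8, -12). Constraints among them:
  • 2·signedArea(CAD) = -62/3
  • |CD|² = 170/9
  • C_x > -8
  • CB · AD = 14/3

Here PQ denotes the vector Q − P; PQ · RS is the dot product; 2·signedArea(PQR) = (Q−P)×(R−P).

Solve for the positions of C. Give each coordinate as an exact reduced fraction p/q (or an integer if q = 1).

1. C_x = -23/3  [CB · AD = 14/3 ∩ 2·signedArea(CAD) = -62/3]
2. C_y = -23/3  [CB · AD = 14/3 ∩ 2·signedArea(CAD) = -62/3]
   → C = (-23/3, -23/3)

C = (-23/3, -23/3)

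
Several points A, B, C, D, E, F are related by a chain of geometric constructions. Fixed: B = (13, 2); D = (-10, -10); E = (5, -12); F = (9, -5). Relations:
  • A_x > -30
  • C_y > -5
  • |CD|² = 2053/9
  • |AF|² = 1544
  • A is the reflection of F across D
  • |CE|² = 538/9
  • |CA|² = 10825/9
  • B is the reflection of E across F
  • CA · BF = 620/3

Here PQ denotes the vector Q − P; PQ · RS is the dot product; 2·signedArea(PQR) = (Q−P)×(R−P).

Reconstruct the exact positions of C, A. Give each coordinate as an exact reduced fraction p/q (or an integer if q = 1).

1. A_x = -29  [A is the reflection of F across D]
2. A_y = -15  [A is the reflection of F across D]
   → A = (-29, -15)
3. C_x = 4  [line 4·x + 7·y + 43/3 = 0 ∩ |CE|² = 538/9]
4. C_y = -13/3  [line 4·x + 7·y + 43/3 = 0 ∩ |CE|² = 538/9]
   → C = (4, -13/3)

A = (-29, -15)
C = (4, -13/3)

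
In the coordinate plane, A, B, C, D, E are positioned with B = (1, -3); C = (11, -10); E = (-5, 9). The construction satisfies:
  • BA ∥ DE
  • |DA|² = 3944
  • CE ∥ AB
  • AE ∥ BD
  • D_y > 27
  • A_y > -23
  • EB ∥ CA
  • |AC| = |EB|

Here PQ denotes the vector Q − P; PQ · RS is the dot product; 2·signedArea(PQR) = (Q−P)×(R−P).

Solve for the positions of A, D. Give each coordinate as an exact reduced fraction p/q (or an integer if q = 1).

1. A_x = 17  [CE ∥ AB ∩ EB ∥ CA]
2. A_y = -22  [CE ∥ AB ∩ EB ∥ CA]
   → A = (17, -22)
3. D_x = -21  [BA ∥ DE ∩ AE ∥ BD]
4. D_y = 28  [BA ∥ DE ∩ AE ∥ BD]
   → D = (-21, 28)

A = (17, -22)
D = (-21, 28)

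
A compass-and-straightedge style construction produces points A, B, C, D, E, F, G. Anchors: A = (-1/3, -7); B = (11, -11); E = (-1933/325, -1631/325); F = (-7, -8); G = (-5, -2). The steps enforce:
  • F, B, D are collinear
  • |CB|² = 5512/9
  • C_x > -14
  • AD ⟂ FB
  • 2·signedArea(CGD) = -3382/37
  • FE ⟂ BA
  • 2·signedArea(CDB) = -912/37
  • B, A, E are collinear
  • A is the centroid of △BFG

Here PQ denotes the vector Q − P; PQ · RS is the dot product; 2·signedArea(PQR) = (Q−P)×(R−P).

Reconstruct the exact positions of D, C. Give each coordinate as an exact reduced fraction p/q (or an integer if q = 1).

C = (-41/3, -9)
D = (-25/37, -335/37)

1. D_x = -25/37  [F, B, D are collinear ∩ AD ⟂ FB]
2. D_y = -335/37  [F, B, D are collinear ∩ AD ⟂ FB]
   → D = (-25/37, -335/37)
3. C_x = -41/3  [2·signedArea(CDB) = -912/37 ∩ 2·signedArea(CGD) = -3382/37]
4. C_y = -9  [2·signedArea(CDB) = -912/37 ∩ 2·signedArea(CGD) = -3382/37]
   → C = (-41/3, -9)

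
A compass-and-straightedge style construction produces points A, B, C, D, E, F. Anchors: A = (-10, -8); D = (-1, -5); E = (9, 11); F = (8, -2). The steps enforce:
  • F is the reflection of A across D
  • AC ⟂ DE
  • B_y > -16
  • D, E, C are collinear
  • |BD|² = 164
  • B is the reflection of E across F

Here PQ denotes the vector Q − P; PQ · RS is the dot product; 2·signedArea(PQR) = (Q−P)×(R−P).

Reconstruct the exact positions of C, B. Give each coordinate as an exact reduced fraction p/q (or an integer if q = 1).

1. C_x = -434/89  [D, E, C are collinear ∩ AC ⟂ DE]
2. C_y = -997/89  [D, E, C are collinear ∩ AC ⟂ DE]
   → C = (-434/89, -997/89)
3. B_x = 7  [B is the reflection of E across F]
4. B_y = -15  [B is the reflection of E across F]
   → B = (7, -15)

B = (7, -15)
C = (-434/89, -997/89)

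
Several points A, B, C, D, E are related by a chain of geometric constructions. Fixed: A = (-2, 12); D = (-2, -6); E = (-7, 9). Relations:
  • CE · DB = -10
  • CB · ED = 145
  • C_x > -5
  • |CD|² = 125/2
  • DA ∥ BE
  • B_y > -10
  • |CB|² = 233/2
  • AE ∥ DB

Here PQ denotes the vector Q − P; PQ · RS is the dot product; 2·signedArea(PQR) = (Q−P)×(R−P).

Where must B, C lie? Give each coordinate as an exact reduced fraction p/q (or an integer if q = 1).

1. B_x = -7  [DA ∥ BE ∩ AE ∥ DB]
2. B_y = -9  [DA ∥ BE ∩ AE ∥ DB]
   → B = (-7, -9)
3. C_x = -9/2  [CB · ED = 145 ∩ CE · DB = -10]
4. C_y = 3/2  [CB · ED = 145 ∩ CE · DB = -10]
   → C = (-9/2, 3/2)

B = (-7, -9)
C = (-9/2, 3/2)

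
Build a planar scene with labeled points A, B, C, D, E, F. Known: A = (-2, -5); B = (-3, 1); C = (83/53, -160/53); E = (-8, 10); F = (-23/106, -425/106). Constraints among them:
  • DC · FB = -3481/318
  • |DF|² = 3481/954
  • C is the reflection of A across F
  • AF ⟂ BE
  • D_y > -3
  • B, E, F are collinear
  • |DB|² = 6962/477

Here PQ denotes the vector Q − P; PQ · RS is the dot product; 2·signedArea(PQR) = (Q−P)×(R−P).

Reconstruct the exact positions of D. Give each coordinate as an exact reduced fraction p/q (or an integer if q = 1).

D = (-182/159, -124/53)

1. D_x = -182/159  [line 295/106·x + -531/106·y + -1357/159 = 0 ∩ |DF|² = 3481/954]
2. D_y = -124/53  [line 295/106·x + -531/106·y + -1357/159 = 0 ∩ |DF|² = 3481/954]
   → D = (-182/159, -124/53)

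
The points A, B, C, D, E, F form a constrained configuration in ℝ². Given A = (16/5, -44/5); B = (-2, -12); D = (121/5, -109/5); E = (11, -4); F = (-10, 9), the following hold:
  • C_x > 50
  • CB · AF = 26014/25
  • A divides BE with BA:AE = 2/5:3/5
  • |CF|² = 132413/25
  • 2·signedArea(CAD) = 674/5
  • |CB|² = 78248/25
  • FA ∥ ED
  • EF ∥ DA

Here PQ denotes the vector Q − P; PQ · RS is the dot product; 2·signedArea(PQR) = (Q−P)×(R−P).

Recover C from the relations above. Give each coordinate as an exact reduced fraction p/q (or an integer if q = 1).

1. C_x = 252/5  [CB · AF = 26014/25 ∩ 2·signedArea(CAD) = 674/5]
2. C_y = -158/5  [CB · AF = 26014/25 ∩ 2·signedArea(CAD) = 674/5]
   → C = (252/5, -158/5)

C = (252/5, -158/5)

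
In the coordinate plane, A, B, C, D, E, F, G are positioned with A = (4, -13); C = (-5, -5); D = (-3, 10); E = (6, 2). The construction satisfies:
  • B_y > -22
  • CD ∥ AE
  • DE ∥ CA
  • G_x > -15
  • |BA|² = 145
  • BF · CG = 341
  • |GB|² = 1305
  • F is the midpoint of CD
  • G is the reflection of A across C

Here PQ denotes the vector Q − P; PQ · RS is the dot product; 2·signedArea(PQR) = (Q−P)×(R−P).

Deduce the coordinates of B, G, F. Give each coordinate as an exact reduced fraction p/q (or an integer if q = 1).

B = (13, -21)
F = (-4, 5/2)
G = (-14, 3)

1. G_x = -14  [G is the reflection of A across C]
2. G_y = 3  [G is the reflection of A across C]
   → G = (-14, 3)
3. F_x = -4  [F is the midpoint of CD]
4. F_y = 5/2  [F is the midpoint of CD]
   → F = (-4, 5/2)
5. B_x = 13  [line 9·x + -8·y + -285 = 0 ∩ |BA|² = 145]
6. B_y = -21  [line 9·x + -8·y + -285 = 0 ∩ |BA|² = 145]
   → B = (13, -21)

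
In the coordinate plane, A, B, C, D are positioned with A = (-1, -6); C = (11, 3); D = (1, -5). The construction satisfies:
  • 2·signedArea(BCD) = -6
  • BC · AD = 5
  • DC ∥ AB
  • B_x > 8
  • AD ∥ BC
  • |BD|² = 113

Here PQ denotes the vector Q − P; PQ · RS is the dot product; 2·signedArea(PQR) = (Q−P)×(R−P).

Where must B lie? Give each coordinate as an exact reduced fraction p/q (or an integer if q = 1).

B = (9, 2)

1. B_x = 9  [AD ∥ BC ∩ DC ∥ AB]
2. B_y = 2  [AD ∥ BC ∩ DC ∥ AB]
   → B = (9, 2)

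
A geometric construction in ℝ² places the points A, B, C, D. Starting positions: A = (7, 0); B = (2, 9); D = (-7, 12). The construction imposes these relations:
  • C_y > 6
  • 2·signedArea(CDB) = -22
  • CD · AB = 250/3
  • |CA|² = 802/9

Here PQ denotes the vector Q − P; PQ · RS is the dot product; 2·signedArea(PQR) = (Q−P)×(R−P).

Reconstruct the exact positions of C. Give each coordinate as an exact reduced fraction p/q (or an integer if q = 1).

C = (2/3, 7)

1. C_x = 2/3  [2·signedArea(CDB) = -22 ∩ CD · AB = 250/3]
2. C_y = 7  [2·signedArea(CDB) = -22 ∩ CD · AB = 250/3]
   → C = (2/3, 7)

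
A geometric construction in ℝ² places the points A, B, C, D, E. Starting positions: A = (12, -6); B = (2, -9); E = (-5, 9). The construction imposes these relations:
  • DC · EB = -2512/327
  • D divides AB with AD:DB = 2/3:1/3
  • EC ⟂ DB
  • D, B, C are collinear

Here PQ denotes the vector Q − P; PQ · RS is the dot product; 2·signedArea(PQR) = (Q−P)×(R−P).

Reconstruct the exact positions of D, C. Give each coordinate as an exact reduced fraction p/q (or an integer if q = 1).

C = (58/109, -1029/109)
D = (16/3, -8)

1. D_x = 16/3  [D divides AB with AD:DB = 2/3:1/3]
2. D_y = -8  [D divides AB with AD:DB = 2/3:1/3]
   → D = (16/3, -8)
3. C_x = 58/109  [D, B, C are collinear ∩ EC ⟂ DB]
4. C_y = -1029/109  [D, B, C are collinear ∩ EC ⟂ DB]
   → C = (58/109, -1029/109)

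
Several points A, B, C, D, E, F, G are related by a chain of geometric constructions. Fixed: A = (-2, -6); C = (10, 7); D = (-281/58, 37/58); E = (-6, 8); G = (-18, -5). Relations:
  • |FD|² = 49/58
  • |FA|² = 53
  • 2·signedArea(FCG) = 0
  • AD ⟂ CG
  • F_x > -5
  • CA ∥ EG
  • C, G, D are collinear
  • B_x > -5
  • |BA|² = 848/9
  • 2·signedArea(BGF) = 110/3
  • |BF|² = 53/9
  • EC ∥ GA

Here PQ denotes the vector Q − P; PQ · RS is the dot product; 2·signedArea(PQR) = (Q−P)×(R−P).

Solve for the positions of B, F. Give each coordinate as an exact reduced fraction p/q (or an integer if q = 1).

1. F_x = -4  [line 12·x + -28·y + 76 = 0 ∩ |FD|² = 49/58]
2. F_y = 1  [line 12·x + -28·y + 76 = 0 ∩ |FD|² = 49/58]
   → F = (-4, 1)
3. B_x = -14/3  [line -6·x + 14·y + -224/3 = 0 ∩ |BA|² = 848/9]
4. B_y = 10/3  [line -6·x + 14·y + -224/3 = 0 ∩ |BA|² = 848/9]
   → B = (-14/3, 10/3)

B = (-14/3, 10/3)
F = (-4, 1)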